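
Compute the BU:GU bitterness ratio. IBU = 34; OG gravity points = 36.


BU:GU = IBU / OG_points
BU:GU = 34 / 36

0.9444


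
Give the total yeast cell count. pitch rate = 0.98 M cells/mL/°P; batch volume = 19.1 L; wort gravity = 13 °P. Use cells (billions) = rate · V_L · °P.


cells = 0.98 · 19.1 · 13

243.3340 billion cells


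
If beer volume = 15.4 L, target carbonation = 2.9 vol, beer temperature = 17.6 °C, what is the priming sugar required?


residual = 14.695·(0.01821 + 0.09011·e^(−0.04·T));  sugar = (target − residual)·4.0·V
residual = 14.695·(0.01821 + 0.09011·e^(−0.04·17.6)) = 0.9225
sugar = (2.9 − 0.9225)·4.0·15.4

121.8120 g


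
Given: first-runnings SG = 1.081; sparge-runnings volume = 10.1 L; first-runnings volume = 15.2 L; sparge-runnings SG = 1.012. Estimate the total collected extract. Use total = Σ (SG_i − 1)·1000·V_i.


first = (1.081 − 1)·1000·15.2 = 1231.2000
sparge = (1.012 − 1)·1000·10.1 = 121.2000
total = 1231.2000 + 121.2000

1352.4000 gravity·L


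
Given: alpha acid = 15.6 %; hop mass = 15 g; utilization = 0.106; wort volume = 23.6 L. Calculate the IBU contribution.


IBU = (α/100)·mass·U·1000 / V
IBU = (15.6/100)·15·0.106·1000 / 23.6

10.5102 IBU


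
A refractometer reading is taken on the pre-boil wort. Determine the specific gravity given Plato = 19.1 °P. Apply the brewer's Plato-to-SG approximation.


SG = 259/(259 − P)
SG = 259/(259 − 19.1)

1.0796


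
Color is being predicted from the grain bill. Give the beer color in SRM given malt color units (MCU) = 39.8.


SRM = 1.4922 · MCU^0.6859
SRM = 1.4922 · 39.8^0.6859

18.6718 SRM


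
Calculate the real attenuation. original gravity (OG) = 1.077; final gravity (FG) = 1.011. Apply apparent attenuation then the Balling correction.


AA = (OG−FG)/(OG−1)·100;  RA = AA·0.8192
AA = (1.077 − 1.011)/(1.077 − 1)·100 = 85.7143
RA = 85.7143·0.8192

70.2171 %


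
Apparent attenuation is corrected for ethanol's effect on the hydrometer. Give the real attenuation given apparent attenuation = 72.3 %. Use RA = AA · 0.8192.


RA = 72.3 · 0.8192

59.2282 %


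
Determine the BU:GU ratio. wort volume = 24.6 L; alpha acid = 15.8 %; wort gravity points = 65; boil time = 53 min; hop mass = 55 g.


U = 1.65·0.000125^(GP/1000)·(1−e^(−0.04t))/4.15;  IBU = (α/100)·m·U·1000/V;  BU:GU = IBU/GP
U = 1.65·0.000125^(65/1000)·(1−e^(−0.04·53))/4.15 = 0.1951
IBU = (15.8/100)·55·0.1951·1000/24.6 = 68.9107
BU:GU = 68.9107/65

1.0602


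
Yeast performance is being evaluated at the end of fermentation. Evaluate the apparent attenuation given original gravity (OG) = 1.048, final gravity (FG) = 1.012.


AA = (OG − FG)/(OG − 1) · 100
AA = (1.048 − 1.012)/(1.048 − 1) · 100

75.0000 %


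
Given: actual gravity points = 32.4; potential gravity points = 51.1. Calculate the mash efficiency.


efficiency = actual / potential × 100
efficiency = 32.4 / 51.1 × 100

63.4051 %


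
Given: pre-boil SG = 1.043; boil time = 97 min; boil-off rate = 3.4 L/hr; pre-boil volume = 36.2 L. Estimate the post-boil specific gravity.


V_post = V_pre − rate·(t/60);  SG_post = 1 + (SG_pre−1)·V_pre/V_post
V_post = 36.2 − 3.4·(97/60) = 30.7033
SG_post = 1 + (1.043 − 1)·36.2/30.7033

1.0507


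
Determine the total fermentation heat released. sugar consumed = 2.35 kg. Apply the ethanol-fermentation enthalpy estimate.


Q = m_sugar · 590 kJ/kg
Q = 2.35 · 590

1386.5000 kJ


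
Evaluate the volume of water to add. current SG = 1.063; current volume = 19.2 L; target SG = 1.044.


V_water = V·((SG_curr − 1)/(SG_target − 1) − 1)
V_water = 19.2·((1.063 − 1)/(1.044 − 1) − 1)

8.2909 L


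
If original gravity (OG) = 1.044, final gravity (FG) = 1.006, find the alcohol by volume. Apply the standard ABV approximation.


ABV = (OG − FG) · 131.25
ABV = (1.044 − 1.006) · 131.25

4.9875 % ABV


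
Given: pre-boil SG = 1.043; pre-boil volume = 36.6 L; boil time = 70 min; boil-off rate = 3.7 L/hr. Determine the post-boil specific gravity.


V_post = V_pre − rate·(t/60);  SG_post = 1 + (SG_pre−1)·V_pre/V_post
V_post = 36.6 − 3.7·(70/60) = 32.2833
SG_post = 1 + (1.043 − 1)·36.6/32.2833

1.0487


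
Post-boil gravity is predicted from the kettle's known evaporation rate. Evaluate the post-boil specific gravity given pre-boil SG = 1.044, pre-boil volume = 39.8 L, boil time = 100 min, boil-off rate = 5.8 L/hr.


V_post = V_pre − rate·(t/60);  SG_post = 1 + (SG_pre−1)·V_pre/V_post
V_post = 39.8 − 5.8·(100/60) = 30.1333
SG_post = 1 + (1.044 − 1)·39.8/30.1333

1.0581


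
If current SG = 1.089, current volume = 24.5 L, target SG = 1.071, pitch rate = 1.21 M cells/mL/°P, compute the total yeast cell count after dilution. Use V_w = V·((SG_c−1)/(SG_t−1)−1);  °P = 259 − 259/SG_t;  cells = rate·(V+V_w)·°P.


V_w = 24.5·((1.089−1)/(1.071−1)−1) = 6.2113
V_final = 24.5 + 6.2113 = 30.7113
°P = 259 − 259/1.071 = 17.1699
cells = 1.21·30.7113·17.1699

638.0457 billion cells


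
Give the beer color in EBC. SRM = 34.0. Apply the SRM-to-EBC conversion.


EBC = SRM · 1.97
EBC = 34.0 · 1.97

66.9800 EBC


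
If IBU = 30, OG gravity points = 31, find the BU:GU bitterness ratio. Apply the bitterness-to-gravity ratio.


BU:GU = IBU / OG_points
BU:GU = 30 / 31

0.9677


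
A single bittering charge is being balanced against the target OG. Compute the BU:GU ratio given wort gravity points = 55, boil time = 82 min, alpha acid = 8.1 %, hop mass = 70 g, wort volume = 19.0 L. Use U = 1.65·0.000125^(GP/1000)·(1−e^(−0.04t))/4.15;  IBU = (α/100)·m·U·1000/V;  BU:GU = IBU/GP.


U = 1.65·0.000125^(55/1000)·(1−e^(−0.04·82))/4.15 = 0.2334
IBU = (8.1/100)·70·0.2334·1000/19.0 = 69.6527
BU:GU = 69.6527/55

1.2664


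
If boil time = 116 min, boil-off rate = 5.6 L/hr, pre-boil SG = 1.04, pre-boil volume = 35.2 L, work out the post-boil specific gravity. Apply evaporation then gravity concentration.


V_post = V_pre − rate·(t/60);  SG_post = 1 + (SG_pre−1)·V_pre/V_post
V_post = 35.2 − 5.6·(116/60) = 24.3733
SG_post = 1 + (1.04 − 1)·35.2/24.3733

1.0578


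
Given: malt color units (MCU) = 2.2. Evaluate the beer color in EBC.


SRM = 1.4922·MCU^0.6859;  EBC = SRM·1.97
SRM = 1.4922·2.2^0.6859 = 2.5627
EBC = 2.5627·1.97

5.0485 EBC


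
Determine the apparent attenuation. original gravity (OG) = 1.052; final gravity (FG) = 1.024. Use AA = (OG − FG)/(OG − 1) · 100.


AA = (1.052 − 1.024)/(1.052 − 1) · 100

53.8462 %


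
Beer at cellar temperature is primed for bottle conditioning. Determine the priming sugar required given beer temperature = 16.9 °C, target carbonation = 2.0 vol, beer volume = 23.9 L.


residual = 14.695·(0.01821 + 0.09011·e^(−0.04·T));  sugar = (target − residual)·4.0·V
residual = 14.695·(0.01821 + 0.09011·e^(−0.04·16.9)) = 0.9411
sugar = (2.0 − 0.9411)·4.0·23.9

101.2280 g


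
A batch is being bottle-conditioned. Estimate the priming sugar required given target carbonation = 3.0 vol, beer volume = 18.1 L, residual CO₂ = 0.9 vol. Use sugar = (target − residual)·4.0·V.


sugar = (3.0 − 0.9)·4.0·18.1

152.0400 g


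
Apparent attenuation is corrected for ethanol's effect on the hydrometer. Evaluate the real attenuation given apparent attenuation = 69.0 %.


RA = AA · 0.8192
RA = 69.0 · 0.8192

56.5248 %


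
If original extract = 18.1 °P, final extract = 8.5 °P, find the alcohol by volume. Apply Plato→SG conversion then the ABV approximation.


SG = 259/(259 − P);  ABV = (OG − FG)·131.25
OG = 259/(259 − 18.1) = 1.0751
FG = 259/(259 − 8.5) = 1.0339
ABV = (1.0751 − 1.0339)·131.25

5.4079 % ABV


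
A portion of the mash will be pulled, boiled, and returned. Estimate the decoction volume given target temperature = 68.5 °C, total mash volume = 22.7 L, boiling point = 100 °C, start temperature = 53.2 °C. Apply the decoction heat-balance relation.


V_dec = V_total·(T_target − T_start)/(T_boil − T_start)
V_dec = 22.7·(68.5 − 53.2)/(100 − 53.2)

7.4212 L


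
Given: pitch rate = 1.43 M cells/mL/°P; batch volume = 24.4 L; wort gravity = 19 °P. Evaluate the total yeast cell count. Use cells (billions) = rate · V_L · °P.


cells = 1.43 · 24.4 · 19

662.9480 billion cells


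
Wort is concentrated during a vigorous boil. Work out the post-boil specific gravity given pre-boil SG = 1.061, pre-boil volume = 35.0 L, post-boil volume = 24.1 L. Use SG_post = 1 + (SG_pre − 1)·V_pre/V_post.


pts_pre = (1.061 − 1)·1000 = 61.0000
pts_post = 61.0000·35.0/24.1 = 88.5892
SG_post = 1 + 88.5892/1000

1.0886


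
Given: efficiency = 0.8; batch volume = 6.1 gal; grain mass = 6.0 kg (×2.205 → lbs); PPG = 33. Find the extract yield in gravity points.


points = lbs × PPG × eff / vol
lbs = 6.0 × 2.205 = 13.2300
points = 13.2300 × 33 × 0.8 / 6.1

57.2577 points


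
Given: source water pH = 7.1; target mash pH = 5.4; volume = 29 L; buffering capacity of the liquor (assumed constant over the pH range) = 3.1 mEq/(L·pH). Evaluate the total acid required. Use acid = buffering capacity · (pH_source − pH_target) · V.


acid = 3.1 · (7.1 − 5.4) · 29

152.8300 mEq


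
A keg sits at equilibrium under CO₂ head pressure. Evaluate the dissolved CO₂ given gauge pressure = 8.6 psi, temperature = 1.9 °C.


vols = (P + 14.695)·(0.01821 + 0.09011·e^(−0.04·T))
vols = (8.6 + 14.695)·(0.01821 + 0.09011·e^(−0.04·1.9))

2.3697 volumes


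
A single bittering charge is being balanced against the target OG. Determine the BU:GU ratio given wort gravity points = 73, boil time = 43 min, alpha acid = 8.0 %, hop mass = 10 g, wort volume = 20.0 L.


U = 1.65·0.000125^(GP/1000)·(1−e^(−0.04t))/4.15;  IBU = (α/100)·m·U·1000/V;  BU:GU = IBU/GP
U = 1.65·0.000125^(73/1000)·(1−e^(−0.04·43))/4.15 = 0.1694
IBU = (8.0/100)·10·0.1694·1000/20.0 = 6.7745
BU:GU = 6.7745/73

0.0928


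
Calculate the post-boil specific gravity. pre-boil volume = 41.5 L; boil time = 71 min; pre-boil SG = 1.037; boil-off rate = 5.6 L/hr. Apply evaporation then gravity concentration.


V_post = V_pre − rate·(t/60);  SG_post = 1 + (SG_pre−1)·V_pre/V_post
V_post = 41.5 − 5.6·(71/60) = 34.8733
SG_post = 1 + (1.037 − 1)·41.5/34.8733

1.0440


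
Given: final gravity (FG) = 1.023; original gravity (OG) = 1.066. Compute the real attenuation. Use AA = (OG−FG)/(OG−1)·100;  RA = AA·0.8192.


AA = (1.066 − 1.023)/(1.066 − 1)·100 = 65.1515
RA = 65.1515·0.8192

53.3721 %


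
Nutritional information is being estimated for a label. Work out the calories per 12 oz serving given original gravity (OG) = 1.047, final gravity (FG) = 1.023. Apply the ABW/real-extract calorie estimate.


ABW = (OG−FG)·131.25·0.79/FG;  °P = 259 − 259/SG (for OG→OE and FG→AE);  RE = 0.1808·OE + 0.8192·AE;  Cal = (6.9·ABW + 4·(RE−0.1))·FG·3.55
ABW = (1.047 − 1.023)·131.25·0.79/1.023 = 2.4326
OE = 259 − 259/1.047 = 11.6266 °P
AE = 259 − 259/1.023 = 5.8231 °P
RE = 0.1808·11.6266 + 0.8192·5.8231 = 6.8723 °P
Cal = (6.9·2.4326 + 4·(6.8723−0.1))·1.023·3.55

159.3349 kcal


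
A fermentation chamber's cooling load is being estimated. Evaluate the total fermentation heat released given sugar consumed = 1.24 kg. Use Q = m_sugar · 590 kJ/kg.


Q = 1.24 · 590

731.6000 kJ


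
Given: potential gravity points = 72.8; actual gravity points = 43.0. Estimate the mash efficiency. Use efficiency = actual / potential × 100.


efficiency = 43.0 / 72.8 × 100

59.0659 %


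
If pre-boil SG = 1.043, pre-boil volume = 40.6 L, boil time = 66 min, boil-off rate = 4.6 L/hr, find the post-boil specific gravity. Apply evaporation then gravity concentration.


V_post = V_pre − rate·(t/60);  SG_post = 1 + (SG_pre−1)·V_pre/V_post
V_post = 40.6 − 4.6·(66/60) = 35.5400
SG_post = 1 + (1.043 − 1)·40.6/35.5400

1.0491


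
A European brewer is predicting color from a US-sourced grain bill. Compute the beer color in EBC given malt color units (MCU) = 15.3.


SRM = 1.4922·MCU^0.6859;  EBC = SRM·1.97
SRM = 1.4922·15.3^0.6859 = 9.6919
EBC = 9.6919·1.97

19.0930 EBC


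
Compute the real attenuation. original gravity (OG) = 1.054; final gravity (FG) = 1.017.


AA = (OG−FG)/(OG−1)·100;  RA = AA·0.8192
AA = (1.054 − 1.017)/(1.054 − 1)·100 = 68.5185
RA = 68.5185·0.8192

56.1304 %


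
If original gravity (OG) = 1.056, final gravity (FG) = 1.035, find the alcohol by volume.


ABV = (OG − FG) · 131.25
ABV = (1.056 − 1.035) · 131.25

2.7563 % ABV


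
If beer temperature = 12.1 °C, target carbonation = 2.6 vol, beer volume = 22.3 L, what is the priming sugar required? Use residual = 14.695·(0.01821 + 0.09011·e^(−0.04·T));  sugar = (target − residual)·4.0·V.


residual = 14.695·(0.01821 + 0.09011·e^(−0.04·12.1)) = 1.0837
sugar = (2.6 − 1.0837)·4.0·22.3

135.2542 g


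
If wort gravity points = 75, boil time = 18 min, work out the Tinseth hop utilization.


U = 1.65·0.000125^(GP/1000) · (1 − e^(−0.04·t))/4.15
bigness = 1.65·0.000125^(75/1000) = 0.8409
boil_factor = (1 − e^(−0.04·18))/4.15 = 0.1237
U = 0.8409 · 0.1237

0.1040


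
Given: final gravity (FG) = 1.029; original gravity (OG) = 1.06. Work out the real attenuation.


AA = (OG−FG)/(OG−1)·100;  RA = AA·0.8192
AA = (1.06 − 1.029)/(1.06 − 1)·100 = 51.6667
RA = 51.6667·0.8192

42.3253 %


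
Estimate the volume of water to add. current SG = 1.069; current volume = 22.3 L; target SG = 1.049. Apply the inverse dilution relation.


V_water = V·((SG_curr − 1)/(SG_target − 1) − 1)
V_water = 22.3·((1.069 − 1)/(1.049 − 1) − 1)

9.1020 L


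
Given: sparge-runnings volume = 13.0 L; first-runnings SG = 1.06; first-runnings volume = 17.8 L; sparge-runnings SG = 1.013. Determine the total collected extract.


total = Σ (SG_i − 1)·1000·V_i
first = (1.06 − 1)·1000·17.8 = 1068.0000
sparge = (1.013 − 1)·1000·13.0 = 169.0000
total = 1068.0000 + 169.0000

1237.0000 gravity·L


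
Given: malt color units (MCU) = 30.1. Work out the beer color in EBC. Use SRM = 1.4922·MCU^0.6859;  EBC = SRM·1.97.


SRM = 1.4922·30.1^0.6859 = 15.4161
EBC = 15.4161·1.97

30.3698 EBC


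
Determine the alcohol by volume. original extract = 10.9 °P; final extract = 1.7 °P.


SG = 259/(259 − P);  ABV = (OG − FG)·131.25
OG = 259/(259 − 10.9) = 1.0439
FG = 259/(259 − 1.7) = 1.0066
ABV = (1.0439 − 1.0066)·131.25

4.8991 % ABV


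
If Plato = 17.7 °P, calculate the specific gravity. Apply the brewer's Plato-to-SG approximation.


SG = 259/(259 − P)
SG = 259/(259 − 17.7)

1.0734


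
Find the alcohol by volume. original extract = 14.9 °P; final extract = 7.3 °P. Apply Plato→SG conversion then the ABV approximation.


SG = 259/(259 − P);  ABV = (OG − FG)·131.25
OG = 259/(259 − 14.9) = 1.0610
FG = 259/(259 − 7.3) = 1.0290
ABV = (1.0610 − 1.0290)·131.25

4.2050 % ABV


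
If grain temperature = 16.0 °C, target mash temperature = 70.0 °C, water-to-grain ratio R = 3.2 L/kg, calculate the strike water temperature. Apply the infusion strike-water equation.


T_strike = (0.41/R)·(T_mash − T_grain) + T_mash
T_strike = (0.41/3.2)·(70.0 − 16.0) + 70.0

76.9188 °C


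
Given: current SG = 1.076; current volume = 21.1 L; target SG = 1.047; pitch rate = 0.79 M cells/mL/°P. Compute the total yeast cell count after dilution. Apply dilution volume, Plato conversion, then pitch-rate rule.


V_w = V·((SG_c−1)/(SG_t−1)−1);  °P = 259 − 259/SG_t;  cells = rate·(V+V_w)·°P
V_w = 21.1·((1.076−1)/(1.047−1)−1) = 13.0191
V_final = 21.1 + 13.0191 = 34.1191
°P = 259 − 259/1.047 = 11.6266
cells = 0.79·34.1191·11.6266

313.3836 billion cells


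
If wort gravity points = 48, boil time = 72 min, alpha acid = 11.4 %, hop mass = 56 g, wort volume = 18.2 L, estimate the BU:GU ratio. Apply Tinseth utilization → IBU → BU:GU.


U = 1.65·0.000125^(GP/1000)·(1−e^(−0.04t))/4.15;  IBU = (α/100)·m·U·1000/V;  BU:GU = IBU/GP
U = 1.65·0.000125^(48/1000)·(1−e^(−0.04·72))/4.15 = 0.2438
IBU = (11.4/100)·56·0.2438·1000/18.2 = 85.5104
BU:GU = 85.5104/48

1.7815


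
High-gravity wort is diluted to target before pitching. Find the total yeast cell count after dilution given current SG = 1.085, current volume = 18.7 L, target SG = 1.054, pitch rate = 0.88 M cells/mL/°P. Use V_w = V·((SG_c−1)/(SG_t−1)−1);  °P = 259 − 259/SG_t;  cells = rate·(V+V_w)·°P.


V_w = 18.7·((1.085−1)/(1.054−1)−1) = 10.7352
V_final = 18.7 + 10.7352 = 29.4352
°P = 259 − 259/1.054 = 13.2694
cells = 0.88·29.4352·13.2694

343.7181 billion cells


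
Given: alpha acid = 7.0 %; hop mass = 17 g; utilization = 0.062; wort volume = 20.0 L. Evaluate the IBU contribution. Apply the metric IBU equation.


IBU = (α/100)·mass·U·1000 / V
IBU = (7.0/100)·17·0.062·1000 / 20.0

3.6890 IBU


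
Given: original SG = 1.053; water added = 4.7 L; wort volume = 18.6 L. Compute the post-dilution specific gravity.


SG_new = 1 + (SG_old − 1)·V_old/(V_old + V_water)
pts = (1.053 − 1)·1000·18.6/(18.6 + 4.7) = 42.3090
SG_new = 1 + 42.3090/1000

1.0423


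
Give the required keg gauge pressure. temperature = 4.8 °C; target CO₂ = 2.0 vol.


psi = vols/(0.01821 + 0.09011·e^(−0.04·T)) − 14.695
psi = 2.0/(0.01821 + 0.09011·e^(−0.04·4.8)) − 14.695

6.9083 psi


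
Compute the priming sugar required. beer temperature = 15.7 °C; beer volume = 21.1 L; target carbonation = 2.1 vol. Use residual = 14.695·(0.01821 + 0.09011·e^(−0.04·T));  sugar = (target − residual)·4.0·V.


residual = 14.695·(0.01821 + 0.09011·e^(−0.04·15.7)) = 0.9742
sugar = (2.1 − 0.9742)·4.0·21.1

95.0135 g


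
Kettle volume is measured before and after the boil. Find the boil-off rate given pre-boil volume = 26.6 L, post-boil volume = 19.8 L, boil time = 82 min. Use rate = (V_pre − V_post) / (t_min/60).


rate = (26.6 − 19.8) / (82/60)

4.9756 L/hr


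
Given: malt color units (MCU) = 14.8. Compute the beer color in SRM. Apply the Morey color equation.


SRM = 1.4922 · MCU^0.6859
SRM = 1.4922 · 14.8^0.6859

9.4735 SRM


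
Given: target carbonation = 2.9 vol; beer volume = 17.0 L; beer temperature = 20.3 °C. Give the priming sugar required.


residual = 14.695·(0.01821 + 0.09011·e^(−0.04·T));  sugar = (target − residual)·4.0·V
residual = 14.695·(0.01821 + 0.09011·e^(−0.04·20.3)) = 0.8555
sugar = (2.9 − 0.8555)·4.0·17.0

139.0270 g


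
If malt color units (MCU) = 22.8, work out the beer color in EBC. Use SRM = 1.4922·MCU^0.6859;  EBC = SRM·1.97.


SRM = 1.4922·22.8^0.6859 = 12.7419
EBC = 12.7419·1.97

25.1016 EBC


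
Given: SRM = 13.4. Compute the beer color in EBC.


EBC = SRM · 1.97
EBC = 13.4 · 1.97

26.3980 EBC


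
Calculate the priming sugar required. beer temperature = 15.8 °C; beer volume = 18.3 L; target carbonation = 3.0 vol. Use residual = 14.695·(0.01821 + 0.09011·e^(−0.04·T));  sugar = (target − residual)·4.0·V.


residual = 14.695·(0.01821 + 0.09011·e^(−0.04·15.8)) = 0.9714
sugar = (3.0 − 0.9714)·4.0·18.3

148.4915 g


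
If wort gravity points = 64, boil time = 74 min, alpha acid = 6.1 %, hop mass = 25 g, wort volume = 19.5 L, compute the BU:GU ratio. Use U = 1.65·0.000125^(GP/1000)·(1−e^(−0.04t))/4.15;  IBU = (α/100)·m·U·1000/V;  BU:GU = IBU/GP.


U = 1.65·0.000125^(64/1000)·(1−e^(−0.04·74))/4.15 = 0.2121
IBU = (6.1/100)·25·0.2121·1000/19.5 = 16.5869
BU:GU = 16.5869/64

0.2592


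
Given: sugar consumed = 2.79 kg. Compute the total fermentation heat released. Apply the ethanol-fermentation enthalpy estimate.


Q = m_sugar · 590 kJ/kg
Q = 2.79 · 590

1646.1000 kJ


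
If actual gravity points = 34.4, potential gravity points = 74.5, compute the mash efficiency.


efficiency = actual / potential × 100
efficiency = 34.4 / 74.5 × 100

46.1745 %


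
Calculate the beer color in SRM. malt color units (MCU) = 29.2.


SRM = 1.4922 · MCU^0.6859
SRM = 1.4922 · 29.2^0.6859

15.0985 SRM


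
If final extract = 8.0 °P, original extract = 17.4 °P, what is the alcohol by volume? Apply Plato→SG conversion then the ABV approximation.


SG = 259/(259 − P);  ABV = (OG − FG)·131.25
OG = 259/(259 − 17.4) = 1.0720
FG = 259/(259 − 8.0) = 1.0319
ABV = (1.0720 − 1.0319)·131.25

5.2693 % ABV


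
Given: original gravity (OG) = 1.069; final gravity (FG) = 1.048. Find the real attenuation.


AA = (OG−FG)/(OG−1)·100;  RA = AA·0.8192
AA = (1.069 − 1.048)/(1.069 − 1)·100 = 30.4348
RA = 30.4348·0.8192

24.9322 %


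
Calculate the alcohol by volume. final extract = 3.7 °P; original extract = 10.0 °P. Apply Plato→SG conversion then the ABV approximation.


SG = 259/(259 − P);  ABV = (OG − FG)·131.25
OG = 259/(259 − 10.0) = 1.0402
FG = 259/(259 − 3.7) = 1.0145
ABV = (1.0402 − 1.0145)·131.25

3.3689 % ABV


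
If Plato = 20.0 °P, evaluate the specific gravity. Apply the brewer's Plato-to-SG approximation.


SG = 259/(259 − P)
SG = 259/(259 − 20.0)

1.0837


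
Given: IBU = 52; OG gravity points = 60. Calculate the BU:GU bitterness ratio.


BU:GU = IBU / OG_points
BU:GU = 52 / 60

0.8667


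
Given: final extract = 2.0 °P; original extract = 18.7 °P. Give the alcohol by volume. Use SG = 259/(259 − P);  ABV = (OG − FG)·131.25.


OG = 259/(259 − 18.7) = 1.0778
FG = 259/(259 − 2.0) = 1.0078
ABV = (1.0778 − 1.0078)·131.25

9.1924 % ABV


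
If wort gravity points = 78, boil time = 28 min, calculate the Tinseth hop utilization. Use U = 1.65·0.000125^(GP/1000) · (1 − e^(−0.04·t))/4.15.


bigness = 1.65·0.000125^(78/1000) = 0.8185
boil_factor = (1 − e^(−0.04·28))/4.15 = 0.1623
U = 0.8185 · 0.1623

0.1329


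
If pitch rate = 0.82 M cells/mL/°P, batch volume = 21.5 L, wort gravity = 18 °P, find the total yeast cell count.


cells (billions) = rate · V_L · °P
cells = 0.82 · 21.5 · 18

317.3400 billion cells


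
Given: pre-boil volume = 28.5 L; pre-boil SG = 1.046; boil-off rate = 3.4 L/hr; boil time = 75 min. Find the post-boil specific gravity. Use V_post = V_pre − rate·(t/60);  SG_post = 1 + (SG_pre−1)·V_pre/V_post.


V_post = 28.5 − 3.4·(75/60) = 24.2500
SG_post = 1 + (1.046 − 1)·28.5/24.2500

1.0541


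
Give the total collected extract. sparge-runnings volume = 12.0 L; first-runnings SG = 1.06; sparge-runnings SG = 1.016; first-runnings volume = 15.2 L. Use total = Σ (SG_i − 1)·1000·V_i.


first = (1.06 − 1)·1000·15.2 = 912.0000
sparge = (1.016 − 1)·1000·12.0 = 192.0000
total = 912.0000 + 192.0000

1104.0000 gravity·L


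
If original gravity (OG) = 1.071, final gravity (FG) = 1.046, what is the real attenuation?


AA = (OG−FG)/(OG−1)·100;  RA = AA·0.8192
AA = (1.071 − 1.046)/(1.071 − 1)·100 = 35.2113
RA = 35.2113·0.8192

28.8451 %


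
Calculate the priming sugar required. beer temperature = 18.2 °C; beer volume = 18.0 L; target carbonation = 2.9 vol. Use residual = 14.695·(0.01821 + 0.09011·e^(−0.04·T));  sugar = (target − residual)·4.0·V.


residual = 14.695·(0.01821 + 0.09011·e^(−0.04·18.2)) = 0.9070
sugar = (2.9 − 0.9070)·4.0·18.0

143.4959 g


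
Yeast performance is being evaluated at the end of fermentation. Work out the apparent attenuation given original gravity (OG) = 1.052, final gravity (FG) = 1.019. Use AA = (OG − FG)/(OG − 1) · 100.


AA = (1.052 − 1.019)/(1.052 − 1) · 100

63.4615 %


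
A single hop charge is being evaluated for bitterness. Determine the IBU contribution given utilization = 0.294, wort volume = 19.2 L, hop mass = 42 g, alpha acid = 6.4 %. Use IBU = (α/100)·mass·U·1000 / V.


IBU = (6.4/100)·42·0.294·1000 / 19.2

41.1600 IBU


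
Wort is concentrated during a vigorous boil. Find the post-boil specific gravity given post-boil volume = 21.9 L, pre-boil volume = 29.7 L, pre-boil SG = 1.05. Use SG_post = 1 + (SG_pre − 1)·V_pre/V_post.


pts_pre = (1.05 − 1)·1000 = 50.0000
pts_post = 50.0000·29.7/21.9 = 67.8082
SG_post = 1 + 67.8082/1000

1.0678


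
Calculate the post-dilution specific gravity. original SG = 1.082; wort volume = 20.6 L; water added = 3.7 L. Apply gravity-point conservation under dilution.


SG_new = 1 + (SG_old − 1)·V_old/(V_old + V_water)
pts = (1.082 − 1)·1000·20.6/(20.6 + 3.7) = 69.5144
SG_new = 1 + 69.5144/1000

1.0695


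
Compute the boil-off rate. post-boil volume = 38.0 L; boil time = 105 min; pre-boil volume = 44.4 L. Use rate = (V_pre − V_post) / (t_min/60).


rate = (44.4 − 38.0) / (105/60)

3.6571 L/hr


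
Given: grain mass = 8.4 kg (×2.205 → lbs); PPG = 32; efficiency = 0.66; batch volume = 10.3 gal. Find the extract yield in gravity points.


points = lbs × PPG × eff / vol
lbs = 8.4 × 2.205 = 18.5220
points = 18.5220 × 32 × 0.66 / 10.3

37.9791 points


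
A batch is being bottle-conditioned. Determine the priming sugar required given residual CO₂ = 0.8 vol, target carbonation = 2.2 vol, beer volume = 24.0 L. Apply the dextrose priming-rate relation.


sugar = (target − residual)·4.0·V
sugar = (2.2 − 0.8)·4.0·24.0

134.4000 g


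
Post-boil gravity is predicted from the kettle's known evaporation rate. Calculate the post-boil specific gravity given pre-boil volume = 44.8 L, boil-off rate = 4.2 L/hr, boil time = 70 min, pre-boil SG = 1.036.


V_post = V_pre − rate·(t/60);  SG_post = 1 + (SG_pre−1)·V_pre/V_post
V_post = 44.8 − 4.2·(70/60) = 39.9000
SG_post = 1 + (1.036 − 1)·44.8/39.9000

1.0404


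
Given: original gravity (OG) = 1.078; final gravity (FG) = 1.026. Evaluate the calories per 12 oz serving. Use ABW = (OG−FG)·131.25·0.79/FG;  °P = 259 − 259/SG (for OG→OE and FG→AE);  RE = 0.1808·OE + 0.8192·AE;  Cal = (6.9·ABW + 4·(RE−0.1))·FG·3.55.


ABW = (1.078 − 1.026)·131.25·0.79/1.026 = 5.2551
OE = 259 − 259/1.078 = 18.7403 °P
AE = 259 − 259/1.026 = 6.5634 °P
RE = 0.1808·18.7403 + 0.8192·6.5634 = 8.7649 °P
Cal = (6.9·5.2551 + 4·(8.7649−0.1))·1.026·3.55

258.3121 kcal


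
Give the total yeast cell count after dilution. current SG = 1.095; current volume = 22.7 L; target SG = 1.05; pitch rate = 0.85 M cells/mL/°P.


V_w = V·((SG_c−1)/(SG_t−1)−1);  °P = 259 − 259/SG_t;  cells = rate·(V+V_w)·°P
V_w = 22.7·((1.095−1)/(1.05−1)−1) = 20.4300
V_final = 22.7 + 20.4300 = 43.1300
°P = 259 − 259/1.05 = 12.3333
cells = 0.85·43.1300·12.3333

452.1462 billion cells


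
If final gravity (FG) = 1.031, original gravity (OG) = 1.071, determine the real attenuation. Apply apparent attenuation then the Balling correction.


AA = (OG−FG)/(OG−1)·100;  RA = AA·0.8192
AA = (1.071 − 1.031)/(1.071 − 1)·100 = 56.3380
RA = 56.3380·0.8192

46.1521 %


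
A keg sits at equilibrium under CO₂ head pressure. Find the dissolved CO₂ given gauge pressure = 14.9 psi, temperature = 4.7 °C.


vols = (P + 14.695)·(0.01821 + 0.09011·e^(−0.04·T))
vols = (14.9 + 14.695)·(0.01821 + 0.09011·e^(−0.04·4.7))

2.7487 volumes


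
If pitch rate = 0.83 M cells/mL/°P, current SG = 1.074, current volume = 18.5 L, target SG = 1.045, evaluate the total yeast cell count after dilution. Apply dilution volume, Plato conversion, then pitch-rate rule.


V_w = V·((SG_c−1)/(SG_t−1)−1);  °P = 259 − 259/SG_t;  cells = rate·(V+V_w)·°P
V_w = 18.5·((1.074−1)/(1.045−1)−1) = 11.9222
V_final = 18.5 + 11.9222 = 30.4222
°P = 259 − 259/1.045 = 11.1531
cells = 0.83·30.4222·11.1531

281.6210 billion cells


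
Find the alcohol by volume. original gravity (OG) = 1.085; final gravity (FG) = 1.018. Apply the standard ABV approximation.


ABV = (OG − FG) · 131.25
ABV = (1.085 − 1.018) · 131.25

8.7937 % ABV


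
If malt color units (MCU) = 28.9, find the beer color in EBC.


SRM = 1.4922·MCU^0.6859;  EBC = SRM·1.97
SRM = 1.4922·28.9^0.6859 = 14.9919
EBC = 14.9919·1.97

29.5341 EBC


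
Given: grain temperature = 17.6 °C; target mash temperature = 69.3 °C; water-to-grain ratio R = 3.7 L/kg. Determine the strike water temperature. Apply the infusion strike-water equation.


T_strike = (0.41/R)·(T_mash − T_grain) + T_mash
T_strike = (0.41/3.7)·(69.3 − 17.6) + 69.3

75.0289 °C


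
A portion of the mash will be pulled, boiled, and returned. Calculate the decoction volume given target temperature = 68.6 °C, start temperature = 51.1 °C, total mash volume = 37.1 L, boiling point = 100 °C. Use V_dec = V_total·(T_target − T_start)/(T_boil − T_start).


V_dec = 37.1·(68.6 − 51.1)/(100 − 51.1)

13.2771 L


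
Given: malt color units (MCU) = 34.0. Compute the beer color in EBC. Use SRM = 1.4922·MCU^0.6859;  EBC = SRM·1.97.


SRM = 1.4922·34.0^0.6859 = 16.7598
EBC = 16.7598·1.97

33.0168 EBC


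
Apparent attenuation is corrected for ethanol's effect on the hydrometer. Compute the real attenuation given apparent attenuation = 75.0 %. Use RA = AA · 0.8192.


RA = 75.0 · 0.8192

61.4400 %


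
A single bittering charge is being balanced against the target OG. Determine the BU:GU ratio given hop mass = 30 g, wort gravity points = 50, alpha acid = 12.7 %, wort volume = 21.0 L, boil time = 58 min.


U = 1.65·0.000125^(GP/1000)·(1−e^(−0.04t))/4.15;  IBU = (α/100)·m·U·1000/V;  BU:GU = IBU/GP
U = 1.65·0.000125^(50/1000)·(1−e^(−0.04·58))/4.15 = 0.2287
IBU = (12.7/100)·30·0.2287·1000/21.0 = 41.5013
BU:GU = 41.5013/50

0.8300


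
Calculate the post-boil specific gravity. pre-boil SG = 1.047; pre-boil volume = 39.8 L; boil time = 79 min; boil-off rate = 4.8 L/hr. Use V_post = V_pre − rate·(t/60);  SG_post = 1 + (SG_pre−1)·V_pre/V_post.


V_post = 39.8 − 4.8·(79/60) = 33.4800
SG_post = 1 + (1.047 − 1)·39.8/33.4800

1.0559


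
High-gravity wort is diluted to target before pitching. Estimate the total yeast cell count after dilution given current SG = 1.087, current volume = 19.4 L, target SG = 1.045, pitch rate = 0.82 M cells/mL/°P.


V_w = V·((SG_c−1)/(SG_t−1)−1);  °P = 259 − 259/SG_t;  cells = rate·(V+V_w)·°P
V_w = 19.4·((1.087−1)/(1.045−1)−1) = 18.1067
V_final = 19.4 + 18.1067 = 37.5067
°P = 259 − 259/1.045 = 11.1531
cells = 0.82·37.5067·11.1531

343.0191 billion cells


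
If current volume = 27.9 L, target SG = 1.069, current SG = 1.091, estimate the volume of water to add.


V_water = V·((SG_curr − 1)/(SG_target − 1) − 1)
V_water = 27.9·((1.091 − 1)/(1.069 − 1) − 1)

8.8957 L


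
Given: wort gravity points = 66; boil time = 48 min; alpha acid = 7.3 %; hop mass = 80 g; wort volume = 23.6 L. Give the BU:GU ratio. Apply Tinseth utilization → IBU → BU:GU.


U = 1.65·0.000125^(GP/1000)·(1−e^(−0.04t))/4.15;  IBU = (α/100)·m·U·1000/V;  BU:GU = IBU/GP
U = 1.65·0.000125^(66/1000)·(1−e^(−0.04·48))/4.15 = 0.1875
IBU = (7.3/100)·80·0.1875·1000/23.6 = 46.3961
BU:GU = 46.3961/66

0.7030


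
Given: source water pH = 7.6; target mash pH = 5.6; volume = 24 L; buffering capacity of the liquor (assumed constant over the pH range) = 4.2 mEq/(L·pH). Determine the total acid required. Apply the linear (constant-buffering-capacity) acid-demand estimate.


acid = buffering capacity · (pH_source − pH_target) · V
acid = 4.2 · (7.6 − 5.6) · 24

201.6000 mEq


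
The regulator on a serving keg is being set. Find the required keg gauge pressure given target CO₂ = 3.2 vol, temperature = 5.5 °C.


psi = vols/(0.01821 + 0.09011·e^(−0.04·T)) − 14.695
psi = 3.2/(0.01821 + 0.09011·e^(−0.04·5.5)) − 14.695

20.6544 psi


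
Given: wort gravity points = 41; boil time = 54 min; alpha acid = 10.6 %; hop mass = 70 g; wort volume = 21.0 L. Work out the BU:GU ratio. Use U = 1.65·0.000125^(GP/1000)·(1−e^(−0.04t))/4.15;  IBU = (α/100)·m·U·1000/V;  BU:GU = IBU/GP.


U = 1.65·0.000125^(41/1000)·(1−e^(−0.04·54))/4.15 = 0.2433
IBU = (10.6/100)·70·0.2433·1000/21.0 = 85.9760
BU:GU = 85.9760/41

2.0970


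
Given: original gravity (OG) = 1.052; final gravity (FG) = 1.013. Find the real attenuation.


AA = (OG−FG)/(OG−1)·100;  RA = AA·0.8192
AA = (1.052 − 1.013)/(1.052 − 1)·100 = 75.0000
RA = 75.0000·0.8192

61.4400 %


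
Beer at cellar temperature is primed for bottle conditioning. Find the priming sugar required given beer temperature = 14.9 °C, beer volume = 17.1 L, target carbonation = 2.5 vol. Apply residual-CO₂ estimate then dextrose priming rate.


residual = 14.695·(0.01821 + 0.09011·e^(−0.04·T));  sugar = (target − residual)·4.0·V
residual = 14.695·(0.01821 + 0.09011·e^(−0.04·14.9)) = 0.9972
sugar = (2.5 − 0.9972)·4.0·17.1

102.7897 g


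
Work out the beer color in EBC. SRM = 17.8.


EBC = SRM · 1.97
EBC = 17.8 · 1.97

35.0660 EBC


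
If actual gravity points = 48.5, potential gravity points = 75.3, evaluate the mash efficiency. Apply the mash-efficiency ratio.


efficiency = actual / potential × 100
efficiency = 48.5 / 75.3 × 100

64.4090 %


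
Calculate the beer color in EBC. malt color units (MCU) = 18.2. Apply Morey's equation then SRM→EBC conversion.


SRM = 1.4922·MCU^0.6859;  EBC = SRM·1.97
SRM = 1.4922·18.2^0.6859 = 10.9172
EBC = 10.9172·1.97

21.5068 EBC


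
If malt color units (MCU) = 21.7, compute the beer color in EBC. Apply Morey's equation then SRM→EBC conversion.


SRM = 1.4922·MCU^0.6859;  EBC = SRM·1.97
SRM = 1.4922·21.7^0.6859 = 12.3170
EBC = 12.3170·1.97

24.2645 EBC


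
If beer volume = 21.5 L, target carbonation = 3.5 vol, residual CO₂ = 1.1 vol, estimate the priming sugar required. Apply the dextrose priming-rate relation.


sugar = (target − residual)·4.0·V
sugar = (3.5 − 1.1)·4.0·21.5

206.4000 g


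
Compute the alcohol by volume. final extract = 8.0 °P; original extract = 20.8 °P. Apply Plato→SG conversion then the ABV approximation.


SG = 259/(259 − P);  ABV = (OG − FG)·131.25
OG = 259/(259 − 20.8) = 1.0873
FG = 259/(259 − 8.0) = 1.0319
ABV = (1.0873 − 1.0319)·131.25

7.2777 % ABV


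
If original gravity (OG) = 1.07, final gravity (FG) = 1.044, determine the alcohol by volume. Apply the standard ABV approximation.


ABV = (OG − FG) · 131.25
ABV = (1.07 − 1.044) · 131.25

3.4125 % ABV


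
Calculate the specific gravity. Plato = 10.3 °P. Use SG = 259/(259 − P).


SG = 259/(259 − 10.3)

1.0414


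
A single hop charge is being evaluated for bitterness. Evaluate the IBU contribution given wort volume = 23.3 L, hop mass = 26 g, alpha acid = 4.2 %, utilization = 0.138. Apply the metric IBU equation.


IBU = (α/100)·mass·U·1000 / V
IBU = (4.2/100)·26·0.138·1000 / 23.3

6.4676 IBU


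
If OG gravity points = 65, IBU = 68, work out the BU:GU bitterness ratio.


BU:GU = IBU / OG_points
BU:GU = 68 / 65

1.0462


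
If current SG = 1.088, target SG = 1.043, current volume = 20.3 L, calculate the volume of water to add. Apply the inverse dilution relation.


V_water = V·((SG_curr − 1)/(SG_target − 1) − 1)
V_water = 20.3·((1.088 − 1)/(1.043 − 1) − 1)

21.2442 L


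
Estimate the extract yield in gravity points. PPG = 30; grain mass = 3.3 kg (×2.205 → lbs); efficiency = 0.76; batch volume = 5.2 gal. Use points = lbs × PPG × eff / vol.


lbs = 3.3 × 2.205 = 7.2765
points = 7.2765 × 30 × 0.76 / 5.2

31.9047 points


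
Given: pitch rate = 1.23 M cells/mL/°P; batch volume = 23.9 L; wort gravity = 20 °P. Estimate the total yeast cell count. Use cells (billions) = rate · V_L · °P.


cells = 1.23 · 23.9 · 20

587.9400 billion cells


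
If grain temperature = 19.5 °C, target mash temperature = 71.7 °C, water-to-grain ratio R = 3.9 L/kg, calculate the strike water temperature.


T_strike = (0.41/R)·(T_mash − T_grain) + T_mash
T_strike = (0.41/3.9)·(71.7 − 19.5) + 71.7

77.1877 °C


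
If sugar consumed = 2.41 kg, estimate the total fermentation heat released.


Q = m_sugar · 590 kJ/kg
Q = 2.41 · 590

1421.9000 kJ


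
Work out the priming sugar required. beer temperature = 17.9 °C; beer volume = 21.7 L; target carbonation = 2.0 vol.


residual = 14.695·(0.01821 + 0.09011·e^(−0.04·T));  sugar = (target − residual)·4.0·V
residual = 14.695·(0.01821 + 0.09011·e^(−0.04·17.9)) = 0.9147
sugar = (2.0 − 0.9147)·4.0·21.7

94.2023 g


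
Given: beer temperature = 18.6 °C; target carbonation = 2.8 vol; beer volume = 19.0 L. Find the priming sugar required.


residual = 14.695·(0.01821 + 0.09011·e^(−0.04·T));  sugar = (target − residual)·4.0·V
residual = 14.695·(0.01821 + 0.09011·e^(−0.04·18.6)) = 0.8969
sugar = (2.8 − 0.8969)·4.0·19.0

144.6392 g


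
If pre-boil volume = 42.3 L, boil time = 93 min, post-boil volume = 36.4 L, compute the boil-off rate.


rate = (V_pre − V_post) / (t_min/60)
rate = (42.3 − 36.4) / (93/60)

3.8065 L/hr


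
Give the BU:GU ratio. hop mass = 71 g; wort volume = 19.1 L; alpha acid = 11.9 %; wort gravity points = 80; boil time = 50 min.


U = 1.65·0.000125^(GP/1000)·(1−e^(−0.04t))/4.15;  IBU = (α/100)·m·U·1000/V;  BU:GU = IBU/GP
U = 1.65·0.000125^(80/1000)·(1−e^(−0.04·50))/4.15 = 0.1675
IBU = (11.9/100)·71·0.1675·1000/19.1 = 74.0983
BU:GU = 74.0983/80

0.9262


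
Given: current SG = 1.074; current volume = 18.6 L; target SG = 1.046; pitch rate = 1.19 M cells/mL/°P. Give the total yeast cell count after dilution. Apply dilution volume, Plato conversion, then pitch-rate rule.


V_w = V·((SG_c−1)/(SG_t−1)−1);  °P = 259 − 259/SG_t;  cells = rate·(V+V_w)·°P
V_w = 18.6·((1.074−1)/(1.046−1)−1) = 11.3217
V_final = 18.6 + 11.3217 = 29.9217
°P = 259 − 259/1.046 = 11.3901
cells = 1.19·29.9217·11.3901

405.5643 billion cells


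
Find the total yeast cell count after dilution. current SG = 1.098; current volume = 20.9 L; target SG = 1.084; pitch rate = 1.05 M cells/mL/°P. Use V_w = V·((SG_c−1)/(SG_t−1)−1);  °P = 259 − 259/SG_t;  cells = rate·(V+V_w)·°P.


V_w = 20.9·((1.098−1)/(1.084−1)−1) = 3.4833
V_final = 20.9 + 3.4833 = 24.3833
°P = 259 − 259/1.084 = 20.0701
cells = 1.05·24.3833·20.0701

513.8450 billion cells


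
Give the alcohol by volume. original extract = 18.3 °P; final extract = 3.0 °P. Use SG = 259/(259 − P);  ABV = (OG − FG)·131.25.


OG = 259/(259 − 18.3) = 1.0760
FG = 259/(259 − 3.0) = 1.0117
ABV = (1.0760 − 1.0117)·131.25

8.4406 % ABV


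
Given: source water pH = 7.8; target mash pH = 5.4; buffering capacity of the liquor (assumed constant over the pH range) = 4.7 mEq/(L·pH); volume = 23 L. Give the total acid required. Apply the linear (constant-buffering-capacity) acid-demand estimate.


acid = buffering capacity · (pH_source − pH_target) · V
acid = 4.7 · (7.8 − 5.4) · 23

259.4400 mEq


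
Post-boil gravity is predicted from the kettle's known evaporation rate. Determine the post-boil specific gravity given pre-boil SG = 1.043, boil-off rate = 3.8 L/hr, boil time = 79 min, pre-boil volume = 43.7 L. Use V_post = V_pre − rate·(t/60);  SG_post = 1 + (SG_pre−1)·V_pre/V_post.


V_post = 43.7 − 3.8·(79/60) = 38.6967
SG_post = 1 + (1.043 − 1)·43.7/38.6967

1.0486


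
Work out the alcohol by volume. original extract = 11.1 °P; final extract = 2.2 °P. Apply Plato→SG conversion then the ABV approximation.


SG = 259/(259 − P);  ABV = (OG − FG)·131.25
OG = 259/(259 − 11.1) = 1.0448
FG = 259/(259 − 2.2) = 1.0086
ABV = (1.0448 − 1.0086)·131.25

4.7524 % ABV
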